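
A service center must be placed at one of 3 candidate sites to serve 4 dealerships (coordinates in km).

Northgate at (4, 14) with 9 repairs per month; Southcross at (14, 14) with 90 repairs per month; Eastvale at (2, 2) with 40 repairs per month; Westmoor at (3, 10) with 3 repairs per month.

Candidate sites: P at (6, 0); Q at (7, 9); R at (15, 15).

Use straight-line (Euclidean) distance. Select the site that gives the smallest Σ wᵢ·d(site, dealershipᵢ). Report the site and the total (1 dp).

R, total 1001.1 km

Total weighted distance at each candidate:
  P (6, 0): total = 1788.7
  Q (7, 9): total = 1183.2
  R (15, 15): total = 1001.1
Minimum is at R with total 1001.1 km.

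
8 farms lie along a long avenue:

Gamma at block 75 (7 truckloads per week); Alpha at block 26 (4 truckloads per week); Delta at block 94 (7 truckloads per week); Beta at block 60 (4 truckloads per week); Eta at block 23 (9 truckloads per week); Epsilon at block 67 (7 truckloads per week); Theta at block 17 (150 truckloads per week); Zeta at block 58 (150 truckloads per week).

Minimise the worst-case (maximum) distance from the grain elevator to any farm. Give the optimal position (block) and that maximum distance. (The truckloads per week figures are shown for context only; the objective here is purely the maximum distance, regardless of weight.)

The 1-center on a line is the midpoint of the two extreme points: leftmost at 17, rightmost at 94.
Optimal location = (17 + 94)/2 = 55.5; maximum distance = (94 − 17)/2 = 38.5.

location 55.5, max distance 38.5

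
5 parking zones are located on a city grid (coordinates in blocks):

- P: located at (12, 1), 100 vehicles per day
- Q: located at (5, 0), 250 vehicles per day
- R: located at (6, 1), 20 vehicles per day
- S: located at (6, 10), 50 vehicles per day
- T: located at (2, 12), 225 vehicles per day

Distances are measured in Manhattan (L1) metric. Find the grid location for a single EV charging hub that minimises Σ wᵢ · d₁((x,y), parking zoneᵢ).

(5, 1)

Manhattan distance separates: Σwᵢ(|x−xᵢ|+|y−yᵢ|) = Σwᵢ|x−xᵢ| + Σwᵢ|y−yᵢ|, so x and y are optimised independently as 1-D weighted medians.
Total weight W = 645; half = 322.5.
x-coordinate, sorted with cumulative weight:
  x=2 (T, w=225) cum 225
  x=5 (Q, w=250) cum 475  ← median
  x=6 (R, w=20) cum 495
  x=6 (S, w=50) cum 545
  x=12 (P, w=100) cum 645
⇒ x* = 5
y-coordinate, sorted with cumulative weight:
  y=0 (Q, w=250) cum 250
  y=1 (P, w=100) cum 350  ← median
  y=1 (R, w=20) cum 370
  y=10 (S, w=50) cum 420
  y=12 (T, w=225) cum 645
⇒ y* = 1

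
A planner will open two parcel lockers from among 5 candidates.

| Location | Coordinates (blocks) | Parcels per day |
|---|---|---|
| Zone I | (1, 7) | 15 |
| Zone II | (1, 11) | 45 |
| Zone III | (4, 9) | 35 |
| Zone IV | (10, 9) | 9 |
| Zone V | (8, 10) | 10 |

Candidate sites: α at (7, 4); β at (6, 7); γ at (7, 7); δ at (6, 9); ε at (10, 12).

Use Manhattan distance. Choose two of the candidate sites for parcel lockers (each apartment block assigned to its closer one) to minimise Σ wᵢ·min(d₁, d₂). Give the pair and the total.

Evaluate every pair (each demand assigned to the nearer of the two):
  {β, δ}: total = 526
  {γ, δ}: total = 541
  {δ, ε}: total = 547
  {α, δ}: total = 556
  {β, ε}: total = 687
  {β, γ}: total = 705
  {α, β}: total = 724
  {γ, ε}: total = 782
  {α, γ}: total = 800
  {α, ε}: total = 932
Best pair: {β, δ} with total 526.

{β, δ}, total 526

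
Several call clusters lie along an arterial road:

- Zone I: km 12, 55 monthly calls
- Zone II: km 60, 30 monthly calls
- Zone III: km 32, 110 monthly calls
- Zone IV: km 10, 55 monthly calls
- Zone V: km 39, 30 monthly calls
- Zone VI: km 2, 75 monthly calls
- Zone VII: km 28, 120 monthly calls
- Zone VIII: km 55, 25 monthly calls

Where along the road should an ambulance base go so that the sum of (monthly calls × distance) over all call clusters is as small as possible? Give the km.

x = 28

For a sum of weighted absolute distances on a line, the optimum is the weighted median (not the mean). Total weight W = 500; half-weight = 250.
Sort by position and accumulate weight:
  km 2 (Zone VI, w=75) → cum 75
  km 10 (Zone IV, w=55) → cum 130
  km 12 (Zone I, w=55) → cum 185
  km 28 (Zone VII, w=120) → cum 305  ≥ 250 → median here
  km 32 (Zone III, w=110) → cum 415
  km 39 (Zone V, w=30) → cum 445
  km 55 (Zone VIII, w=25) → cum 470
  km 60 (Zone II, w=30) → cum 500
Optimal location: km 28.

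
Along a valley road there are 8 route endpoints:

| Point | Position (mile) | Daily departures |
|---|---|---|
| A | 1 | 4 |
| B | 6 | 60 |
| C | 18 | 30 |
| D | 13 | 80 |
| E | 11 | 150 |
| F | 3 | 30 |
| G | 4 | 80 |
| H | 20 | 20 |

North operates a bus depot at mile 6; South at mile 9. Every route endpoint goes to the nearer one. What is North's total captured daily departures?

174

The indifferent point is the midpoint (6+9)/2 = 7.5; route endpoints left of it (closer to North at 6) go to North, those right go to South.
  A at 1 (w=4) → North
  F at 3 (w=30) → North
  G at 4 (w=80) → North
  B at 6 (w=60) → North
  E at 11 (w=150) → South
  D at 13 (w=80) → South
  C at 18 (w=30) → South
  H at 20 (w=20) → South
North captures 174; South captures 280.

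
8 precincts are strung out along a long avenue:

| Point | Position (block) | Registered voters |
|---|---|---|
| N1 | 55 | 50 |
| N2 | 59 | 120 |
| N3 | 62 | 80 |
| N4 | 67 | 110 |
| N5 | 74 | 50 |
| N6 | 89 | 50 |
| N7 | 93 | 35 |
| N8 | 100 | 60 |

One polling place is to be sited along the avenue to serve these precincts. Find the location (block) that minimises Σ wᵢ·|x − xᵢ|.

For a sum of weighted absolute distances on a line, the optimum is the weighted median (not the mean). Total weight W = 555; half-weight = 277.5.
Sort by position and accumulate weight:
  block 55 (N1, w=50) → cum 50
  block 59 (N2, w=120) → cum 170
  block 62 (N3, w=80) → cum 250
  block 67 (N4, w=110) → cum 360  ≥ 277.5 → median here
  block 74 (N5, w=50) → cum 410
  block 89 (N6, w=50) → cum 460
  block 93 (N7, w=35) → cum 495
  block 100 (N8, w=60) → cum 555
Optimal location: block 67.

x = 67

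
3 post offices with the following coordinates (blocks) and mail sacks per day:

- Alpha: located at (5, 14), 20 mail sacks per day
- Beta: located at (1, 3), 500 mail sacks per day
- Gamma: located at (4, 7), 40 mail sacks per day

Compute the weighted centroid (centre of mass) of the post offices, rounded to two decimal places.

The minimiser of Σwᵢ‖p−pᵢ‖² is the weighted centroid p* = (Σwᵢpᵢ)/(Σwᵢ).
Σwᵢ = 560.
Σwᵢxᵢ = 20·5 + 500·1 + 40·4 = 760.
Σwᵢyᵢ = 20·14 + 500·3 + 40·7 = 2060.
x* = 760/560 = 1.36, y* = 2060/560 = 3.68.

(1.36, 3.68)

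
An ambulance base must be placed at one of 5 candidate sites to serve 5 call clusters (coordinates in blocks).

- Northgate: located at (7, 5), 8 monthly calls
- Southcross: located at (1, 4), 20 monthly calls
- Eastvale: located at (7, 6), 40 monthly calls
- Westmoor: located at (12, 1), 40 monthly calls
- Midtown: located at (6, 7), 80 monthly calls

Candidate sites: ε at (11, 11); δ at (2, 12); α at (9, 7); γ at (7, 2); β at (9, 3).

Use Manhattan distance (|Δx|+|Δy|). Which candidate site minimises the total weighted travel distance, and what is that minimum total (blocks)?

α, total 972 blocks

Total weighted distance at each candidate:
  ε (11, 11): total = 1940
  δ (2, 12): total = 2276
  α (9, 7): total = 972
  γ (7, 2): total = 1064
  β (9, 3): total = 1172
Minimum is at α with total 972 blocks.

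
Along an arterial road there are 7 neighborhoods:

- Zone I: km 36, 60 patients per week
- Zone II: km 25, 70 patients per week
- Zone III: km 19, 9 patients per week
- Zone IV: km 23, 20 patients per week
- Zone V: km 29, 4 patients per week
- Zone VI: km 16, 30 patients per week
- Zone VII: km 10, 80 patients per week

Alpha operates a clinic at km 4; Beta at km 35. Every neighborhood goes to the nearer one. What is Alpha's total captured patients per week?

The indifferent point is the midpoint (4+35)/2 = 19.5; neighborhoods left of it (closer to Alpha at 4) go to Alpha, those right go to Beta.
  Zone VII at 10 (w=80) → Alpha
  Zone VI at 16 (w=30) → Alpha
  Zone III at 19 (w=9) → Alpha
  Zone IV at 23 (w=20) → Beta
  Zone II at 25 (w=70) → Beta
  Zone V at 29 (w=4) → Beta
  Zone I at 36 (w=60) → Beta
Alpha captures 119; Beta captures 154.

119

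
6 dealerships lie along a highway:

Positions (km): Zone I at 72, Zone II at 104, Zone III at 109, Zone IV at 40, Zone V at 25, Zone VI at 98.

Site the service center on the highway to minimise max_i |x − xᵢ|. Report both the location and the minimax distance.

location 67, max distance 42

The 1-center on a line is the midpoint of the two extreme points: leftmost at 25, rightmost at 109.
Optimal location = (25 + 109)/2 = 67; maximum distance = (109 − 25)/2 = 42.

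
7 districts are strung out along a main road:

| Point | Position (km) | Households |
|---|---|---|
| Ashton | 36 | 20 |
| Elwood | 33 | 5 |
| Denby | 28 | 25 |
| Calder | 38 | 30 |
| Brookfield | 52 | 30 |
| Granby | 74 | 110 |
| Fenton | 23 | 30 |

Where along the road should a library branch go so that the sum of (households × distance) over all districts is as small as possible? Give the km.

x = 52

For a sum of weighted absolute distances on a line, the optimum is the weighted median (not the mean). Total weight W = 250; half-weight = 125.
Sort by position and accumulate weight:
  km 23 (Fenton, w=30) → cum 30
  km 28 (Denby, w=25) → cum 55
  km 33 (Elwood, w=5) → cum 60
  km 36 (Ashton, w=20) → cum 80
  km 38 (Calder, w=30) → cum 110
  km 52 (Brookfield, w=30) → cum 140  ≥ 125 → median here
  km 74 (Granby, w=110) → cum 250
Optimal location: km 52.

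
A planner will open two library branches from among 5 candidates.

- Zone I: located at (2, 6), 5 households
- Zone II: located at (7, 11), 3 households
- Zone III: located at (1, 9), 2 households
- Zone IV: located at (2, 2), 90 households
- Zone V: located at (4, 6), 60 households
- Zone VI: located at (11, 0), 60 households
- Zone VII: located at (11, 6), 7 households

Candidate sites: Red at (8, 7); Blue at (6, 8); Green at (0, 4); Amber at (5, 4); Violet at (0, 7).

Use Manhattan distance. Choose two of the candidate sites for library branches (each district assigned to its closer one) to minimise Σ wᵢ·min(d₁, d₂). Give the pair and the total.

{Green, Amber}, total 1255

Evaluate every pair (each demand assigned to the nearer of the two):
  {Green, Amber}: total = 1255
  {Red, Amber}: total = 1316
  {Blue, Amber}: total = 1328
  {Amber, Violet}: total = 1334
  {Red, Green}: total = 1335
  {Blue, Green}: total = 1473
  {Red, Violet}: total = 1594
  {Green, Violet}: total = 1698
  {Blue, Violet}: total = 1732
  {Red, Blue}: total = 1822
Best pair: {Green, Amber} with total 1255.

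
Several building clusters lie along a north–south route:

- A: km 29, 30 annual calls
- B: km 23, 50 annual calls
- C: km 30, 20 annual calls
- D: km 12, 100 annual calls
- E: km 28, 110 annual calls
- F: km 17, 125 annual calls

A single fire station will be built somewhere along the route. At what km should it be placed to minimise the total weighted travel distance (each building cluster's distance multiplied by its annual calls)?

x = 17

For a sum of weighted absolute distances on a line, the optimum is the weighted median (not the mean). Total weight W = 435; half-weight = 217.5.
Sort by position and accumulate weight:
  km 12 (D, w=100) → cum 100
  km 17 (F, w=125) → cum 225  ≥ 217.5 → median here
  km 23 (B, w=50) → cum 275
  km 28 (E, w=110) → cum 385
  km 29 (A, w=30) → cum 415
  km 30 (C, w=20) → cum 435
Optimal location: km 17.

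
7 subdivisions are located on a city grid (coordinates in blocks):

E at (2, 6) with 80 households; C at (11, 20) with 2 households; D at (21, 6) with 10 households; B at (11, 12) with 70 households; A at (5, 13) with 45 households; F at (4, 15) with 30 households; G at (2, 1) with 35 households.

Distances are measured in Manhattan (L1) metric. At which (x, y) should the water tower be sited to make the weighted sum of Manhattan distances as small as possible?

(4, 12)

Manhattan distance separates: Σwᵢ(|x−xᵢ|+|y−yᵢ|) = Σwᵢ|x−xᵢ| + Σwᵢ|y−yᵢ|, so x and y are optimised independently as 1-D weighted medians.
Total weight W = 272; half = 136.
x-coordinate, sorted with cumulative weight:
  x=2 (E, w=80) cum 80
  x=2 (G, w=35) cum 115
  x=4 (F, w=30) cum 145  ← median
  x=5 (A, w=45) cum 190
  x=11 (C, w=2) cum 192
  x=11 (B, w=70) cum 262
  x=21 (D, w=10) cum 272
⇒ x* = 4
y-coordinate, sorted with cumulative weight:
  y=1 (G, w=35) cum 35
  y=6 (E, w=80) cum 115
  y=6 (D, w=10) cum 125
  y=12 (B, w=70) cum 195  ← median
  y=13 (A, w=45) cum 240
  y=15 (F, w=30) cum 270
  y=20 (C, w=2) cum 272
⇒ y* = 12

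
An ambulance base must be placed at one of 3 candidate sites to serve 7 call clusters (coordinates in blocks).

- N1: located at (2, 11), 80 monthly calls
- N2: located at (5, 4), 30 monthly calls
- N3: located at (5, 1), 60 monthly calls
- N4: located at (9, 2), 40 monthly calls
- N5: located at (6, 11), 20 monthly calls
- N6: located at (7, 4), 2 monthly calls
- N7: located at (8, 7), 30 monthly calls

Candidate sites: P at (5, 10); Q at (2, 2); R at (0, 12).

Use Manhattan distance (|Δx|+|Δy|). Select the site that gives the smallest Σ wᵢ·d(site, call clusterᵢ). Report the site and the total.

Total weighted distance at each candidate:
  P (5, 10): total = 1756
  Q (2, 2): total = 1994
  R (0, 12): total = 2910
Minimum is at P with total 1756 blocks.

P, total 1756 blocks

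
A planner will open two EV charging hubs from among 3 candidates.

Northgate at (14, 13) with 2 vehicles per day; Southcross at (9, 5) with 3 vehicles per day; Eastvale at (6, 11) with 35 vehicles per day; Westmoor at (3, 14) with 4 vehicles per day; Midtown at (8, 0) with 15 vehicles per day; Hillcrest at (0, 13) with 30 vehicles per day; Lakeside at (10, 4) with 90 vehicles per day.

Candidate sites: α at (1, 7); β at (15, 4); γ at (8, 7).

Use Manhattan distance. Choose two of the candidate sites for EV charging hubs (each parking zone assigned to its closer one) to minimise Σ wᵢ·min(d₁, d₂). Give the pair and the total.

Evaluate every pair (each demand assigned to the nearer of the two):
  {α, γ}: total = 1044
  {α, β}: total = 1217
  {β, γ}: total = 1262
Best pair: {α, γ} with total 1044.

{α, γ}, total 1044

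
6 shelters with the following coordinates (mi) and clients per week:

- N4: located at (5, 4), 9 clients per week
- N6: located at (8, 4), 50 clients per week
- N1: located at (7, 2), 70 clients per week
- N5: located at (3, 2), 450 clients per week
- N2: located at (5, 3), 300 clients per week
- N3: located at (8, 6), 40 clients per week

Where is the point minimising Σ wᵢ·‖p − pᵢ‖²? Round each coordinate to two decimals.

(4.47, 2.63)

The minimiser of Σwᵢ‖p−pᵢ‖² is the weighted centroid p* = (Σwᵢpᵢ)/(Σwᵢ).
Σwᵢ = 919.
Σwᵢxᵢ = 9·5 + 50·8 + 70·7 + 450·3 + 300·5 + 40·8 = 4105.
Σwᵢyᵢ = 9·4 + 50·4 + 70·2 + 450·2 + 300·3 + 40·6 = 2416.
x* = 4105/919 = 4.47, y* = 2416/919 = 2.63.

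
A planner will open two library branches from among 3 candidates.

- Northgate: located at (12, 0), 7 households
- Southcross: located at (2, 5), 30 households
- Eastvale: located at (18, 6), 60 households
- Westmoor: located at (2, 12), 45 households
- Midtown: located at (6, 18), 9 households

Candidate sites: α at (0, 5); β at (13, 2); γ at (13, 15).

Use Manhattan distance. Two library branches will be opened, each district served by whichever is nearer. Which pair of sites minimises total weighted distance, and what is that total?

Evaluate every pair (each demand assigned to the nearer of the two):
  {α, β}: total = 1197
  {α, γ}: total = 1507
  {β, γ}: total = 1701
Best pair: {α, β} with total 1197.

{α, β}, total 1197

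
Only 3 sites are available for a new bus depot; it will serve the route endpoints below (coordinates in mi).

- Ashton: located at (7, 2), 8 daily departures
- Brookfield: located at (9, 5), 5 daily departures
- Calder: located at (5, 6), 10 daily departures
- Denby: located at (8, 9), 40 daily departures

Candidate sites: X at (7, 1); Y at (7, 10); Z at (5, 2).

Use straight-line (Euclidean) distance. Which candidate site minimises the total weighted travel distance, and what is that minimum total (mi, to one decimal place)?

Y, total 192.2 mi

Total weighted distance at each candidate:
  X (7, 1): total = 406.7
  Y (7, 10): total = 192.2
  Z (5, 2): total = 385.6
Minimum is at Y with total 192.2 mi.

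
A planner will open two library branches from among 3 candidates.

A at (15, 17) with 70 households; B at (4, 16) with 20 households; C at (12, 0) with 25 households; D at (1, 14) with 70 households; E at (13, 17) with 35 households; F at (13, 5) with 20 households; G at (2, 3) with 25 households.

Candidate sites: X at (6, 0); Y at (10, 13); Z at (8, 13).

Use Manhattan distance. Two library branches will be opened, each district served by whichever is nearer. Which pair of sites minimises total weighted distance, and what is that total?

{X, Y}, total 2300

Evaluate every pair (each demand assigned to the nearer of the two):
  {X, Y}: total = 2300
  {X, Z}: total = 2350
  {Y, Z}: total = 2570
Best pair: {X, Y} with total 2300.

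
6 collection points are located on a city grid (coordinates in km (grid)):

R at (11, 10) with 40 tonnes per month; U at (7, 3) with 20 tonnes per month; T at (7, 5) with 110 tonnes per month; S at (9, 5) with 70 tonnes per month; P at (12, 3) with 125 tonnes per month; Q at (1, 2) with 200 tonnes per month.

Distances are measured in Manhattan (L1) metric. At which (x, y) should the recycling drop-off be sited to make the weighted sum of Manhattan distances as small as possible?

(7, 3)

Manhattan distance separates: Σwᵢ(|x−xᵢ|+|y−yᵢ|) = Σwᵢ|x−xᵢ| + Σwᵢ|y−yᵢ|, so x and y are optimised independently as 1-D weighted medians.
Total weight W = 565; half = 282.5.
x-coordinate, sorted with cumulative weight:
  x=1 (Q, w=200) cum 200
  x=7 (U, w=20) cum 220
  x=7 (T, w=110) cum 330  ← median
  x=9 (S, w=70) cum 400
  x=11 (R, w=40) cum 440
  x=12 (P, w=125) cum 565
⇒ x* = 7
y-coordinate, sorted with cumulative weight:
  y=2 (Q, w=200) cum 200
  y=3 (U, w=20) cum 220
  y=3 (P, w=125) cum 345  ← median
  y=5 (T, w=110) cum 455
  y=5 (S, w=70) cum 525
  y=10 (R, w=40) cum 565
⇒ y* = 3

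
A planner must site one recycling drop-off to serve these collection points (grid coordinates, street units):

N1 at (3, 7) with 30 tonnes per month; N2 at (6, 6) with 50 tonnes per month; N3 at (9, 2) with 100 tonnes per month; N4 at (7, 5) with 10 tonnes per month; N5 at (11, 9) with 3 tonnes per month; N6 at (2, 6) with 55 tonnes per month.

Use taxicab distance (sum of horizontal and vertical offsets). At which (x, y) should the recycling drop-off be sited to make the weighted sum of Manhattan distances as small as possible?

Manhattan distance separates: Σwᵢ(|x−xᵢ|+|y−yᵢ|) = Σwᵢ|x−xᵢ| + Σwᵢ|y−yᵢ|, so x and y are optimised independently as 1-D weighted medians.
Total weight W = 248; half = 124.
x-coordinate, sorted with cumulative weight:
  x=2 (N6, w=55) cum 55
  x=3 (N1, w=30) cum 85
  x=6 (N2, w=50) cum 135  ← median
  x=7 (N4, w=10) cum 145
  x=9 (N3, w=100) cum 245
  x=11 (N5, w=3) cum 248
⇒ x* = 6
y-coordinate, sorted with cumulative weight:
  y=2 (N3, w=100) cum 100
  y=5 (N4, w=10) cum 110
  y=6 (N2, w=50) cum 160  ← median
  y=6 (N6, w=55) cum 215
  y=7 (N1, w=30) cum 245
  y=9 (N5, w=3) cum 248
⇒ y* = 6

(6, 6)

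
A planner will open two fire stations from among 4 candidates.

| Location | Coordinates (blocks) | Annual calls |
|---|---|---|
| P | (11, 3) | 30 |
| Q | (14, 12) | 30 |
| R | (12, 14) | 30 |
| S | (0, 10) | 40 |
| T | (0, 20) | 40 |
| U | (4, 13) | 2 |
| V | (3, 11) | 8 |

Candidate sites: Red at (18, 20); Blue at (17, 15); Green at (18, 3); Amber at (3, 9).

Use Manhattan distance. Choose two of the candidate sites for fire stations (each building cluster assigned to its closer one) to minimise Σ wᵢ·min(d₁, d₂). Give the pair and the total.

{Blue, Amber}, total 1526

Evaluate every pair (each demand assigned to the nearer of the two):
  {Blue, Amber}: total = 1526
  {Green, Amber}: total = 1766
  {Red, Amber}: total = 1886
  {Blue, Green}: total = 2504
  {Red, Blue}: total = 2674
  {Red, Green}: total = 2876
Best pair: {Blue, Amber} with total 1526.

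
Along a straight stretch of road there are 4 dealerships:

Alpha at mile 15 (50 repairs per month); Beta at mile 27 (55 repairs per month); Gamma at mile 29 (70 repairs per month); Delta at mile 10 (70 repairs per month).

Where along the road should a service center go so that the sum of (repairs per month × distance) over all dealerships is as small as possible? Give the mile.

x = 27

For a sum of weighted absolute distances on a line, the optimum is the weighted median (not the mean). Total weight W = 245; half-weight = 122.5.
Sort by position and accumulate weight:
  mile 10 (Delta, w=70) → cum 70
  mile 15 (Alpha, w=50) → cum 120
  mile 27 (Beta, w=55) → cum 175  ≥ 122.5 → median here
  mile 29 (Gamma, w=70) → cum 245
Optimal location: mile 27.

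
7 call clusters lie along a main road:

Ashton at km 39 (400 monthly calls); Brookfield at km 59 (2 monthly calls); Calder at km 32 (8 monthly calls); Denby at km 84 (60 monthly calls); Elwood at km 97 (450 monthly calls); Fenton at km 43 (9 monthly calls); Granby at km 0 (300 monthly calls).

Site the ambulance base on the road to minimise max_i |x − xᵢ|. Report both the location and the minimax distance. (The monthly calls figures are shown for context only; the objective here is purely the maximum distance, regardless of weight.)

The 1-center on a line is the midpoint of the two extreme points: leftmost at 0, rightmost at 97.
Optimal location = (0 + 97)/2 = 48.5; maximum distance = (97 − 0)/2 = 48.5.

location 48.5, max distance 48.5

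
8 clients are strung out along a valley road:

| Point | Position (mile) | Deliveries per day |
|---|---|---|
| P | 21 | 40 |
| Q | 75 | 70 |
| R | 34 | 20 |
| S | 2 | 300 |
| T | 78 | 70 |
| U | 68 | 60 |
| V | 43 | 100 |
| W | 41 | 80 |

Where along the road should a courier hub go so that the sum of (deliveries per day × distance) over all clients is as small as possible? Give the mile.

x = 41

For a sum of weighted absolute distances on a line, the optimum is the weighted median (not the mean). Total weight W = 740; half-weight = 370.
Sort by position and accumulate weight:
  mile 2 (S, w=300) → cum 300
  mile 21 (P, w=40) → cum 340
  mile 34 (R, w=20) → cum 360
  mile 41 (W, w=80) → cum 440  ≥ 370 → median here
  mile 43 (V, w=100) → cum 540
  mile 68 (U, w=60) → cum 600
  mile 75 (Q, w=70) → cum 670
  mile 78 (T, w=70) → cum 740
Optimal location: mile 41.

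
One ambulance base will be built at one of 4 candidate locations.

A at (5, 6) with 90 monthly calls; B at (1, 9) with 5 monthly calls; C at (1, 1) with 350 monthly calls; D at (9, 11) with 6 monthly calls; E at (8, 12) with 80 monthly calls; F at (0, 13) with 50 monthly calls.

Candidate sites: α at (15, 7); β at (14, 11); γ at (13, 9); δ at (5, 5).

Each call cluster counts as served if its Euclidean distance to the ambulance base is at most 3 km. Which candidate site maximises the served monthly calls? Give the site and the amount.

Coverage radius r = 3 km; a point is covered iff (Δx)²+(Δy)² ≤ 3² = 9.
  α (15, 7): covers {none} → 0
  β (14, 11): covers {none} → 0
  γ (13, 9): covers {none} → 0
  δ (5, 5): covers {A} → 90
Maximum coverage at δ: 90 monthly calls.

δ, covering 90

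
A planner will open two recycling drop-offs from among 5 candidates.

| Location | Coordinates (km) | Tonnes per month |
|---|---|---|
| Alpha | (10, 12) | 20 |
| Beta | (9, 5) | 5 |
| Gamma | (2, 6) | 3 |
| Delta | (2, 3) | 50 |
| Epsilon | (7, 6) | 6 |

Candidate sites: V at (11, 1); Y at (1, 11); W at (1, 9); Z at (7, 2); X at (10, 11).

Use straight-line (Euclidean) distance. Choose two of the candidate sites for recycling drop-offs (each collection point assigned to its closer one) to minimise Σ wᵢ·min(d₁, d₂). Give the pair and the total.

Evaluate every pair (each demand assigned to the nearer of the two):
  {Z, X}: total = 336.2
  {W, X}: total = 399.0
  {Y, Z}: total = 493.4
  {W, Z}: total = 496.2
  {Y, X}: total = 503.8
  {V, Z}: total = 525.0
  {V, W}: total = 564.1
  {V, X}: total = 566.6
  {Y, W}: total = 579.7
  {V, Y}: total = 660.3
Best pair: {Z, X} with total 336.2.

{Z, X}, total 336.2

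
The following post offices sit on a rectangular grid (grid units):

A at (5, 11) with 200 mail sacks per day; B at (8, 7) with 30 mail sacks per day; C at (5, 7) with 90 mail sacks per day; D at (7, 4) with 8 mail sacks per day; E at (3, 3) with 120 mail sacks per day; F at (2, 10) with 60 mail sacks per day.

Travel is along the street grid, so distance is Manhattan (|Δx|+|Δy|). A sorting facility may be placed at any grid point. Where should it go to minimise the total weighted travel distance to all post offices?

(5, 10)

Manhattan distance separates: Σwᵢ(|x−xᵢ|+|y−yᵢ|) = Σwᵢ|x−xᵢ| + Σwᵢ|y−yᵢ|, so x and y are optimised independently as 1-D weighted medians.
Total weight W = 508; half = 254.
x-coordinate, sorted with cumulative weight:
  x=2 (F, w=60) cum 60
  x=3 (E, w=120) cum 180
  x=5 (A, w=200) cum 380  ← median
  x=5 (C, w=90) cum 470
  x=7 (D, w=8) cum 478
  x=8 (B, w=30) cum 508
⇒ x* = 5
y-coordinate, sorted with cumulative weight:
  y=3 (E, w=120) cum 120
  y=4 (D, w=8) cum 128
  y=7 (B, w=30) cum 158
  y=7 (C, w=90) cum 248
  y=10 (F, w=60) cum 308  ← median
  y=11 (A, w=200) cum 508
⇒ y* = 10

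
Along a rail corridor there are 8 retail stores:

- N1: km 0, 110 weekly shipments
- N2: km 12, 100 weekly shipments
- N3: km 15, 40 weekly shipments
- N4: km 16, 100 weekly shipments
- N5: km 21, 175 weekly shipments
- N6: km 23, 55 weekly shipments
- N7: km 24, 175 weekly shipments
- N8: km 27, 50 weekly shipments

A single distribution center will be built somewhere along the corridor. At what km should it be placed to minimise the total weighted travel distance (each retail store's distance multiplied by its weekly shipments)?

For a sum of weighted absolute distances on a line, the optimum is the weighted median (not the mean). Total weight W = 805; half-weight = 402.5.
Sort by position and accumulate weight:
  km 0 (N1, w=110) → cum 110
  km 12 (N2, w=100) → cum 210
  km 15 (N3, w=40) → cum 250
  km 16 (N4, w=100) → cum 350
  km 21 (N5, w=175) → cum 525  ≥ 402.5 → median here
  km 23 (N6, w=55) → cum 580
  km 24 (N7, w=175) → cum 755
  km 27 (N8, w=50) → cum 805
Optimal location: km 21.

x = 21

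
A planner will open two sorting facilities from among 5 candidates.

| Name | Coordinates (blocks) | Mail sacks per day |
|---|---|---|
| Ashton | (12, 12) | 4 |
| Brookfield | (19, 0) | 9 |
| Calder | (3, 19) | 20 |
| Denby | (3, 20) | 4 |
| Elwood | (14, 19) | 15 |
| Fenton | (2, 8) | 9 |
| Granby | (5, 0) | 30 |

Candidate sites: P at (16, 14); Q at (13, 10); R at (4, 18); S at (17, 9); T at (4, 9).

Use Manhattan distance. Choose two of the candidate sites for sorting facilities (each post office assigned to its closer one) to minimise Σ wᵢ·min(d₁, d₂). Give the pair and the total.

{R, T}, total 804

Evaluate every pair (each demand assigned to the nearer of the two):
  {R, T}: total = 804
  {P, T}: total = 877
  {Q, T}: total = 901
  {S, T}: total = 921
  {Q, R}: total = 1006
  {P, R}: total = 1012
  {R, S}: total = 1026
  {P, Q}: total = 1354
  {Q, S}: total = 1378
  {P, S}: total = 1438
Best pair: {R, T} with total 804.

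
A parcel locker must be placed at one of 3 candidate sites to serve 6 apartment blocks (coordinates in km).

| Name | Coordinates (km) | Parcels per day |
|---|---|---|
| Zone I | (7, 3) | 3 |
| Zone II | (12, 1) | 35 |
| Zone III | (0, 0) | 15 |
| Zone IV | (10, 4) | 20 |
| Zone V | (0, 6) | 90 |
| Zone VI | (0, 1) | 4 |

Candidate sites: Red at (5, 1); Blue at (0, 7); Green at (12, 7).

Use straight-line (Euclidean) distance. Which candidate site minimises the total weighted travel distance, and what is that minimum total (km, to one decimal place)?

Total weighted distance at each candidate:
  Red (5, 1): total = 1103.0
  Blue (0, 7): total = 921.6
  Green (12, 7): total = 1647.1
Minimum is at Blue with total 921.6 km.

Blue, total 921.6 km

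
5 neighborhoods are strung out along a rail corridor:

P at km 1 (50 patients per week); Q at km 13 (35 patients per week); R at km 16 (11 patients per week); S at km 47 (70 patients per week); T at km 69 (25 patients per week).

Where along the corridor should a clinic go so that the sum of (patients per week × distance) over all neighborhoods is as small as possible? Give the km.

x = 16

For a sum of weighted absolute distances on a line, the optimum is the weighted median (not the mean). Total weight W = 191; half-weight = 95.5.
Sort by position and accumulate weight:
  km 1 (P, w=50) → cum 50
  km 13 (Q, w=35) → cum 85
  km 16 (R, w=11) → cum 96  ≥ 95.5 → median here
  km 47 (S, w=70) → cum 166
  km 69 (T, w=25) → cum 191
Optimal location: km 16.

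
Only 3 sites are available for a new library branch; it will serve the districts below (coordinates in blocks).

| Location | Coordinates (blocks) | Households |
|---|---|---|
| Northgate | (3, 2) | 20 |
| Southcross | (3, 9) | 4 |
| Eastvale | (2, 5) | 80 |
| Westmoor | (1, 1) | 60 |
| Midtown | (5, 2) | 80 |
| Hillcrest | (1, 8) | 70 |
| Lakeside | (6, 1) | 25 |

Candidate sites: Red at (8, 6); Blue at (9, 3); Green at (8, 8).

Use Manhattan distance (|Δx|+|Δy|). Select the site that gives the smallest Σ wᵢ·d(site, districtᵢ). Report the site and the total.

Total weighted distance at each candidate:
  Red (8, 6): total = 2857
  Blue (9, 3): total = 2943
  Green (8, 8): total = 3239
Minimum is at Red with total 2857 blocks.

Red, total 2857 blocks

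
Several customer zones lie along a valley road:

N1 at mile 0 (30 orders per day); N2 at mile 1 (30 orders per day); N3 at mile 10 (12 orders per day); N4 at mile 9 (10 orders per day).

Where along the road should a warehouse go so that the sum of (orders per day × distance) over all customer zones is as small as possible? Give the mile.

For a sum of weighted absolute distances on a line, the optimum is the weighted median (not the mean). Total weight W = 82; half-weight = 41.
Sort by position and accumulate weight:
  mile 0 (N1, w=30) → cum 30
  mile 1 (N2, w=30) → cum 60  ≥ 41 → median here
  mile 9 (N4, w=10) → cum 70
  mile 10 (N3, w=12) → cum 82
Optimal location: mile 1.

x = 1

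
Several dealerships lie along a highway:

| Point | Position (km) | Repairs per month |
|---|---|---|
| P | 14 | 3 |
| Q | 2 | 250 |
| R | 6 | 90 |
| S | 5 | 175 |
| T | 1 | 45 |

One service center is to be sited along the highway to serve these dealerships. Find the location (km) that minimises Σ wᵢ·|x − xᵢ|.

For a sum of weighted absolute distances on a line, the optimum is the weighted median (not the mean). Total weight W = 563; half-weight = 281.5.
Sort by position and accumulate weight:
  km 1 (T, w=45) → cum 45
  km 2 (Q, w=250) → cum 295  ≥ 281.5 → median here
  km 5 (S, w=175) → cum 470
  km 6 (R, w=90) → cum 560
  km 14 (P, w=3) → cum 563
Optimal location: km 2.

x = 2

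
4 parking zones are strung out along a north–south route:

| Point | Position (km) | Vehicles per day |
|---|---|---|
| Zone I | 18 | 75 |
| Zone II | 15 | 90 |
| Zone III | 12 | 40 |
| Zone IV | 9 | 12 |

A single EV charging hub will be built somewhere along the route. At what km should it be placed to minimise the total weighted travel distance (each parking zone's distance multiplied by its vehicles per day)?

x = 15

For a sum of weighted absolute distances on a line, the optimum is the weighted median (not the mean). Total weight W = 217; half-weight = 108.5.
Sort by position and accumulate weight:
  km 9 (Zone IV, w=12) → cum 12
  km 12 (Zone III, w=40) → cum 52
  km 15 (Zone II, w=90) → cum 142  ≥ 108.5 → median here
  km 18 (Zone I, w=75) → cum 217
Optimal location: km 15.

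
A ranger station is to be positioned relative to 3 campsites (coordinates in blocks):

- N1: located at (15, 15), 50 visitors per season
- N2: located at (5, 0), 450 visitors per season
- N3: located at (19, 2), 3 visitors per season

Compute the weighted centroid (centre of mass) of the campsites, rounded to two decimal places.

The minimiser of Σwᵢ‖p−pᵢ‖² is the weighted centroid p* = (Σwᵢpᵢ)/(Σwᵢ).
Σwᵢ = 503.
Σwᵢxᵢ = 50·15 + 450·5 + 3·19 = 3057.
Σwᵢyᵢ = 50·15 + 450·0 + 3·2 = 756.
x* = 3057/503 = 6.08, y* = 756/503 = 1.50.

(6.08, 1.50)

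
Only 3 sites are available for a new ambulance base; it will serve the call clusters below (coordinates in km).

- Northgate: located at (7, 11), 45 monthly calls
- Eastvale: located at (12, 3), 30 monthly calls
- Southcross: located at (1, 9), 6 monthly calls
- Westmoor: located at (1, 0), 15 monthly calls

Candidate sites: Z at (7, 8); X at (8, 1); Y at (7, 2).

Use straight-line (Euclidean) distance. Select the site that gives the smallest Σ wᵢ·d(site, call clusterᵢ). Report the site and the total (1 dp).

Total weighted distance at each candidate:
  Z (7, 8): total = 533.6
  X (8, 1): total = 756.3
  Y (7, 2): total = 708.2
Minimum is at Z with total 533.6 km.

Z, total 533.6 km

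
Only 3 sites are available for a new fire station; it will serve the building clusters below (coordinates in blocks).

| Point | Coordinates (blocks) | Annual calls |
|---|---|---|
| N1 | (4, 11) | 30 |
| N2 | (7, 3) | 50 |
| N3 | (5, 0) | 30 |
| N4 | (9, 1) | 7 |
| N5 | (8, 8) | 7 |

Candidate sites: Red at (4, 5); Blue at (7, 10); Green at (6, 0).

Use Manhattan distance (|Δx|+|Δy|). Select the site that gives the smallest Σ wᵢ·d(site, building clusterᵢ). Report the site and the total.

Green, total 718 blocks

Total weighted distance at each candidate:
  Red (4, 5): total = 722
  Blue (7, 10): total = 928
  Green (6, 0): total = 718
Minimum is at Green with total 718 blocks.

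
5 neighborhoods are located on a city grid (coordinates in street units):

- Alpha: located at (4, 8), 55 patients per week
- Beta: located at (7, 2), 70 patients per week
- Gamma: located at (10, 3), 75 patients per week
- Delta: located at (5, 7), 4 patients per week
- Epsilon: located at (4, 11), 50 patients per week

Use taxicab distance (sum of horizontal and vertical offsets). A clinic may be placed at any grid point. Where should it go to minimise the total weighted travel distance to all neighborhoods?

Manhattan distance separates: Σwᵢ(|x−xᵢ|+|y−yᵢ|) = Σwᵢ|x−xᵢ| + Σwᵢ|y−yᵢ|, so x and y are optimised independently as 1-D weighted medians.
Total weight W = 254; half = 127.
x-coordinate, sorted with cumulative weight:
  x=4 (Alpha, w=55) cum 55
  x=4 (Epsilon, w=50) cum 105
  x=5 (Delta, w=4) cum 109
  x=7 (Beta, w=70) cum 179  ← median
  x=10 (Gamma, w=75) cum 254
⇒ x* = 7
y-coordinate, sorted with cumulative weight:
  y=2 (Beta, w=70) cum 70
  y=3 (Gamma, w=75) cum 145  ← median
  y=7 (Delta, w=4) cum 149
  y=8 (Alpha, w=55) cum 204
  y=11 (Epsilon, w=50) cum 254
⇒ y* = 3

(7, 3)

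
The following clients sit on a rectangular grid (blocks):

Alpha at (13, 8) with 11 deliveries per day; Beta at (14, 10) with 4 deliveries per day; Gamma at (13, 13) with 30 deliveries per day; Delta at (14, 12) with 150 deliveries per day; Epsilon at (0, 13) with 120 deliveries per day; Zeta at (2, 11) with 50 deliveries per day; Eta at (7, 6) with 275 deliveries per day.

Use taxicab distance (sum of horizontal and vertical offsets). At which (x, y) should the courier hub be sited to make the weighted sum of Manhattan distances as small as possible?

(7, 11)

Manhattan distance separates: Σwᵢ(|x−xᵢ|+|y−yᵢ|) = Σwᵢ|x−xᵢ| + Σwᵢ|y−yᵢ|, so x and y are optimised independently as 1-D weighted medians.
Total weight W = 640; half = 320.
x-coordinate, sorted with cumulative weight:
  x=0 (Epsilon, w=120) cum 120
  x=2 (Zeta, w=50) cum 170
  x=7 (Eta, w=275) cum 445  ← median
  x=13 (Alpha, w=11) cum 456
  x=13 (Gamma, w=30) cum 486
  x=14 (Beta, w=4) cum 490
  x=14 (Delta, w=150) cum 640
⇒ x* = 7
y-coordinate, sorted with cumulative weight:
  y=6 (Eta, w=275) cum 275
  y=8 (Alpha, w=11) cum 286
  y=10 (Beta, w=4) cum 290
  y=11 (Zeta, w=50) cum 340  ← median
  y=12 (Delta, w=150) cum 490
  y=13 (Gamma, w=30) cum 520
  y=13 (Epsilon, w=120) cum 640
⇒ y* = 11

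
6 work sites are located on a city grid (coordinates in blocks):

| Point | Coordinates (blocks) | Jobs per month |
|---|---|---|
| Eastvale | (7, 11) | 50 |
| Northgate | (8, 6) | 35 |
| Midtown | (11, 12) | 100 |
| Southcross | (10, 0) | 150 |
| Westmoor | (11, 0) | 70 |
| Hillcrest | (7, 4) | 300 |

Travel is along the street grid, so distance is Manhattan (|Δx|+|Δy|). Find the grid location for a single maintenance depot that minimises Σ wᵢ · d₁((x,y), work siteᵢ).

Manhattan distance separates: Σwᵢ(|x−xᵢ|+|y−yᵢ|) = Σwᵢ|x−xᵢ| + Σwᵢ|y−yᵢ|, so x and y are optimised independently as 1-D weighted medians.
Total weight W = 705; half = 352.5.
x-coordinate, sorted with cumulative weight:
  x=7 (Eastvale, w=50) cum 50
  x=7 (Hillcrest, w=300) cum 350
  x=8 (Northgate, w=35) cum 385  ← median
  x=10 (Southcross, w=150) cum 535
  x=11 (Midtown, w=100) cum 635
  x=11 (Westmoor, w=70) cum 705
⇒ x* = 8
y-coordinate, sorted with cumulative weight:
  y=0 (Southcross, w=150) cum 150
  y=0 (Westmoor, w=70) cum 220
  y=4 (Hillcrest, w=300) cum 520  ← median
  y=6 (Northgate, w=35) cum 555
  y=11 (Eastvale, w=50) cum 605
  y=12 (Midtown, w=100) cum 705
⇒ y* = 4

(8, 4)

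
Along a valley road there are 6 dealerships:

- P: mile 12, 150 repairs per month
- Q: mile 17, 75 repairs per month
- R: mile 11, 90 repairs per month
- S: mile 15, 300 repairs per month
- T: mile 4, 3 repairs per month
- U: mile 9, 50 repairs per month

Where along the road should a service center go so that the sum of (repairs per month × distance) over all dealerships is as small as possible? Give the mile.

For a sum of weighted absolute distances on a line, the optimum is the weighted median (not the mean). Total weight W = 668; half-weight = 334.
Sort by position and accumulate weight:
  mile 4 (T, w=3) → cum 3
  mile 9 (U, w=50) → cum 53
  mile 11 (R, w=90) → cum 143
  mile 12 (P, w=150) → cum 293
  mile 15 (S, w=300) → cum 593  ≥ 334 → median here
  mile 17 (Q, w=75) → cum 668
Optimal location: mile 15.

x = 15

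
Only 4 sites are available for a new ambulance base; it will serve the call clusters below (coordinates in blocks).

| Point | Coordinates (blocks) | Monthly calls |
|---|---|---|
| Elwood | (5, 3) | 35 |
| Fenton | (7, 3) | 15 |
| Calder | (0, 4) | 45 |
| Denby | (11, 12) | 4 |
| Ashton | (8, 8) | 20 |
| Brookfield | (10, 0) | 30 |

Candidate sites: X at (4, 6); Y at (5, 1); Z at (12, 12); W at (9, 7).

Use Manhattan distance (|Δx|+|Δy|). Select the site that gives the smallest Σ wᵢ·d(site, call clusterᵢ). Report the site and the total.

Y, total 938 blocks

Total weighted distance at each candidate:
  X (4, 6): total = 1032
  Y (5, 1): total = 938
  Z (12, 12): total = 2254
  W (9, 7): total = 1218
Minimum is at Y with total 938 blocks.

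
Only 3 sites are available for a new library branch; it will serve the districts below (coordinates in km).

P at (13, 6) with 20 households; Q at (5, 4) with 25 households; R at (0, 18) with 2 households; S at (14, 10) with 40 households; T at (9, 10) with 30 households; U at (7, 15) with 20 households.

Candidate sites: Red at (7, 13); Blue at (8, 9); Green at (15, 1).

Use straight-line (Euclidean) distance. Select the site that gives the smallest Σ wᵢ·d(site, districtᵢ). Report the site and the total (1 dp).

Total weighted distance at each candidate:
  Red (7, 13): total = 884.9
  Blue (8, 9): total = 693.9
  Green (15, 1): total = 1423.3
Minimum is at Blue with total 693.9 km.

Blue, total 693.9 km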